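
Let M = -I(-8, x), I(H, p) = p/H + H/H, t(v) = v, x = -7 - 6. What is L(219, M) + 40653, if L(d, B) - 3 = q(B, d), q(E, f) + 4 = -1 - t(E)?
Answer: 325229/8 ≈ 40654.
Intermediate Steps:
x = -13
I(H, p) = 1 + p/H (I(H, p) = p/H + 1 = 1 + p/H)
M = -21/8 (M = -(-8 - 13)/(-8) = -(-1)*(-21)/8 = -1*21/8 = -21/8 ≈ -2.6250)
q(E, f) = -5 - E (q(E, f) = -4 + (-1 - E) = -5 - E)
L(d, B) = -2 - B (L(d, B) = 3 + (-5 - B) = -2 - B)
L(219, M) + 40653 = (-2 - 1*(-21/8)) + 40653 = (-2 + 21/8) + 40653 = 5/8 + 40653 = 325229/8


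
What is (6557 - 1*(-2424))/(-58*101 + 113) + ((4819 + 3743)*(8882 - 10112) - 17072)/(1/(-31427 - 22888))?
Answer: 3291498089063119/5745 ≈ 5.7293e+11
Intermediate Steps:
(6557 - 1*(-2424))/(-58*101 + 113) + ((4819 + 3743)*(8882 - 10112) - 17072)/(1/(-31427 - 22888)) = (6557 + 2424)/(-5858 + 113) + (8562*(-1230) - 17072)/(1/(-54315)) = 8981/(-5745) + (-10531260 - 17072)/(-1/54315) = 8981*(-1/5745) - 10548332*(-54315) = -8981/5745 + 572932652580 = 3291498089063119/5745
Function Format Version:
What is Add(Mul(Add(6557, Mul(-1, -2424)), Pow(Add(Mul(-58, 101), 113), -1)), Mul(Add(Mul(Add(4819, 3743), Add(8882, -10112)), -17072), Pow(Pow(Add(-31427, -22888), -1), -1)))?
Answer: Rational(3291498089063119, 5745) ≈ 5.7293e+11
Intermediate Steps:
Add(Mul(Add(6557, Mul(-1, -2424)), Pow(Add(Mul(-58, 101), 113), -1)), Mul(Add(Mul(Add(4819, 3743), Add(8882, -10112)), -17072), Pow(Pow(Add(-31427, -22888), -1), -1))) = Add(Mul(Add(6557, 2424), Pow(Add(-5858, 113), -1)), Mul(Add(Mul(8562, -1230), -17072), Pow(Pow(-54315, -1), -1))) = Add(Mul(8981, Pow(-5745, -1)), Mul(Add(-10531260, -17072), Pow(Rational(-1, 54315), -1))) = Add(Mul(8981, Rational(-1, 5745)), Mul(-10548332, -54315)) = Add(Rational(-8981, 5745), 572932652580) = Rational(3291498089063119, 5745)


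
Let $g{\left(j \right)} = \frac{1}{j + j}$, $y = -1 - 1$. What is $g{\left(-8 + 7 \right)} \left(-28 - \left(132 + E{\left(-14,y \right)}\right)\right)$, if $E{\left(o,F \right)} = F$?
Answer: $79$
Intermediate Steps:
$y = -2$ ($y = -1 - 1 = -2$)
$g{\left(j \right)} = \frac{1}{2 j}$
$g{\left(-8 + 7 \right)} \left(-28 - \left(132 + E{\left(-14,y \right)}\right)\right) = \frac{1}{2 \left(-8 + 7\right)} \left(-28 - 130\right) = \frac{1}{2 \left(-1\right)} \left(-28 + \left(-132 + 2\right)\right) = \frac{1}{2} \left(-1\right) \left(-28 - 130\right) = \left(- \frac{1}{2}\right) \left(-158\right) = 79$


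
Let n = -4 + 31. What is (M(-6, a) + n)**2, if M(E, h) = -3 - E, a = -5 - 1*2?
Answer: 900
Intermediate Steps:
a = -7 (a = -5 - 2 = -7)
n = 27
(M(-6, a) + n)**2 = ((-3 - 1*(-6)) + 27)**2 = ((-3 + 6) + 27)**2 = (3 + 27)**2 = 30**2 = 900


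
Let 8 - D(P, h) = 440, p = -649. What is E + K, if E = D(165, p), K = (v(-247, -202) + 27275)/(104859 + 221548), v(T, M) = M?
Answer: -140980751/326407 ≈ -431.92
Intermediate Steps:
D(P, h) = -432 (D(P, h) = 8 - 1*440 = 8 - 440 = -432)
K = 27073/326407 (K = (-202 + 27275)/(104859 + 221548) = 27073/326407 ≈ 0.082942)
E = -432
E + K = -432 + 27073/326407 = -140980751/326407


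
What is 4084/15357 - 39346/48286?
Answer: -203518249/370764051 ≈ -0.54892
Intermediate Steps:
4084/15357 - 39346/48286 = 4084*(1/15357) - 39346*1/48286 = 4084/15357 - 19673/24143 = -203518249/370764051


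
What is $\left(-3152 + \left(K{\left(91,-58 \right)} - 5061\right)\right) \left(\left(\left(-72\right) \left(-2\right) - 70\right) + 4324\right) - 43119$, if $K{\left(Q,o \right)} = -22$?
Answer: $-36260649$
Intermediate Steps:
$\left(-3152 + \left(K{\left(91,-58 \right)} - 5061\right)\right) \left(\left(\left(-72\right) \left(-2\right) - 70\right) + 4324\right) - 43119 = \left(-3152 - 5083\right) \left(\left(\left(-72\right) \left(-2\right) - 70\right) + 4324\right) - 43119 = \left(-3152 - 5083\right) \left(\left(144 - 70\right) + 4324\right) - 43119 = \left(-3152 - 5083\right) \left(74 + 4324\right) - 43119 = \left(-8235\right) 4398 - 43119 = -36217530 - 43119 = -36260649$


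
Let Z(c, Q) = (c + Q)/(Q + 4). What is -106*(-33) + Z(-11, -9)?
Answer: 3502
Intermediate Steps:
Z(c, Q) = (Q + c)/(4 + Q)
-106*(-33) + Z(-11, -9) = -106*(-33) + (-9 - 11)/(4 - 9) = 3498 - 20/(-5) = 3498 - ⅕*(-20) = 3498 + 4 = 3502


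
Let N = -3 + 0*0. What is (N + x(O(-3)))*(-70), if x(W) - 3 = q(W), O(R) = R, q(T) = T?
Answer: 210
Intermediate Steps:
N = -3 (N = -3 + 0 = -3)
x(W) = 3 + W
(N + x(O(-3)))*(-70) = (-3 + (3 - 3))*(-70) = (-3 + 0)*(-70) = -3*(-70) = 210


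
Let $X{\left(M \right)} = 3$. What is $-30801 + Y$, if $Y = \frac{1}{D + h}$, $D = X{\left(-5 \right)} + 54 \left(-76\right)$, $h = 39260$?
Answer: $- \frac{1082932358}{35159} \approx -30801.0$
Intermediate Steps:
$D = -4101$ ($D = 3 + 54 \left(-76\right) = 3 - 4104 = -4101$)
$Y = \frac{1}{35159}$ ($Y = \frac{1}{-4101 + 39260} = \frac{1}{35159} \approx 2.8442 \cdot 10^{-5}$)
$-30801 + Y = -30801 + \frac{1}{35159} = - \frac{1082932358}{35159}$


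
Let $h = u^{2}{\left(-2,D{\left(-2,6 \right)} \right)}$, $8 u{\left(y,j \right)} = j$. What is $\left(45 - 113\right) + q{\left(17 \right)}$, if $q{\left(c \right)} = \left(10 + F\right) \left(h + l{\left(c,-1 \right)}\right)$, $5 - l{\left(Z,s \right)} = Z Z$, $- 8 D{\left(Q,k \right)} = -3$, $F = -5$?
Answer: $- \frac{6094803}{4096} \approx -1488.0$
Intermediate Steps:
$D{\left(Q,k \right)} = \frac{3}{8}$ ($D{\left(Q,k \right)} = \left(- \frac{1}{8}\right) \left(-3\right) = \frac{3}{8}$)
$u{\left(y,j \right)} = \frac{j}{8}$
$h = \frac{9}{4096}$ ($h = \left(\frac{1}{8} \cdot \frac{3}{8}\right)^{2} = \left(\frac{3}{64}\right)^{2} = \frac{9}{4096} \approx 0.0021973$)
$l{\left(Z,s \right)} = 5 - Z^{2}$ ($l{\left(Z,s \right)} = 5 - Z Z = 5 - Z^{2}$)
$q{\left(c \right)} = \frac{102445}{4096} - 5 c^{2}$ ($q{\left(c \right)} = \left(10 - 5\right) \left(\frac{9}{4096} - \left(-5 + c^{2}\right)\right) = 5 \left(\frac{20489}{4096} - c^{2}\right) = \frac{102445}{4096} - 5 c^{2}$)
$\left(45 - 113\right) + q{\left(17 \right)} = \left(45 - 113\right) + \left(\frac{102445}{4096} - 5 \cdot 17^{2}\right) = \left(45 - 113\right) + \left(\frac{102445}{4096} - 1445\right) = -68 + \left(\frac{102445}{4096} - 1445\right) = -68 - \frac{5816275}{4096} = - \frac{6094803}{4096}$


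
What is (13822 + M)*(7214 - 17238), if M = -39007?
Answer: 252454440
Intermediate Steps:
(13822 + M)*(7214 - 17238) = (13822 - 39007)*(7214 - 17238) = -25185*(-10024) = 252454440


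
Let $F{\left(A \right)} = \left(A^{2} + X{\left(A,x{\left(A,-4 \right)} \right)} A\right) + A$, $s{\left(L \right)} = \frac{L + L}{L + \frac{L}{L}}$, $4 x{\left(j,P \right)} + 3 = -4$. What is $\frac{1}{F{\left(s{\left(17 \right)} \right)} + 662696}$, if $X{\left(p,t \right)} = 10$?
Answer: $\frac{81}{53680348} \approx 1.5089 \cdot 10^{-6}$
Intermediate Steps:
$x{\left(j,P \right)} = - \frac{7}{4}$ ($x{\left(j,P \right)} = - \frac{3}{4} + \frac{1}{4} \left(-4\right) = - \frac{3}{4} - 1 = - \frac{7}{4}$)
$s{\left(L \right)} = \frac{2 L}{1 + L}$ ($s{\left(L \right)} = \frac{2 L}{L + 1} = \frac{2 L}{1 + L}$)
$F{\left(A \right)} = A^{2} + 11 A$ ($F{\left(A \right)} = \left(A^{2} + 10 A\right) + A = A^{2} + 11 A$)
$\frac{1}{F{\left(s{\left(17 \right)} \right)} + 662696} = \frac{1}{2 \cdot 17 \frac{1}{1 + 17} \left(11 + 2 \cdot 17 \frac{1}{1 + 17}\right) + 662696} = \frac{1}{2 \cdot 17 \cdot \frac{1}{18} \left(11 + 2 \cdot 17 \cdot \frac{1}{18}\right) + 662696} = \frac{1}{\frac{17 \left(11 + \frac{17}{9}\right)}{9} + 662696} = \frac{1}{\frac{17}{9} \cdot \frac{116}{9} + 662696} = \frac{1}{\frac{1972}{81} + 662696} = \frac{1}{\frac{53680348}{81}} = \frac{81}{53680348}$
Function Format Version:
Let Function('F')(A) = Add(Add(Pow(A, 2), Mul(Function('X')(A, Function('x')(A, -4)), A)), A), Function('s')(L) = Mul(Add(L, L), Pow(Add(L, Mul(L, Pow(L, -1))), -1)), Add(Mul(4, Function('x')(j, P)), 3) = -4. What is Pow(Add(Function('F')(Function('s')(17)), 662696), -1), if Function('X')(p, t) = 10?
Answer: Rational(81, 53680348) ≈ 1.5089e-6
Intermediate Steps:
Function('x')(j, P) = Rational(-7, 4) (Function('x')(j, P) = Add(Rational(-3, 4), Mul(Rational(1, 4), -4)) = Add(Rational(-3, 4), -1) = Rational(-7, 4))
Function('s')(L) = Mul(2, L, Pow(Add(1, L), -1)) (Function('s')(L) = Mul(Mul(2, L), Pow(Add(L, 1), -1)) = Mul(Mul(2, L), Pow(Add(1, L), -1)) = Mul(2, L, Pow(Add(1, L), -1)))
Function('F')(A) = Add(Pow(A, 2), Mul(11, A)) (Function('F')(A) = Add(Add(Pow(A, 2), Mul(10, A)), A) = Add(Pow(A, 2), Mul(11, A)))
Pow(Add(Function('F')(Function('s')(17)), 662696), -1) = Pow(Add(Mul(Mul(2, 17, Pow(Add(1, 17), -1)), Add(11, Mul(2, 17, Pow(Add(1, 17), -1)))), 662696), -1) = Pow(Add(Mul(Mul(2, 17, Pow(18, -1)), Add(11, Mul(2, 17, Pow(18, -1)))), 662696), -1) = Pow(Add(Mul(Mul(2, 17, Rational(1, 18)), Add(11, Mul(2, 17, Rational(1, 18)))), 662696), -1) = Pow(Add(Mul(Rational(17, 9), Add(11, Rational(17, 9))), 662696), -1) = Pow(Add(Mul(Rational(17, 9), Rational(116, 9)), 662696), -1) = Pow(Add(Rational(1972, 81), 662696), -1) = Pow(Rational(53680348, 81), -1) = Rational(81, 53680348)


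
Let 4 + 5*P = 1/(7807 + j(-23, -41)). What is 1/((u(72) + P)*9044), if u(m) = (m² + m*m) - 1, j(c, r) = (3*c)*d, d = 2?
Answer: 7669/718983421072 ≈ 1.0666e-8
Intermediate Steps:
j(c, r) = 6*c (j(c, r) = (3*c)*2 = 6*c)
u(m) = -1 + 2*m² (u(m) = (m² + m²) - 1 = 2*m² - 1 = -1 + 2*m²)
P = -6135/7669 (P = -⅘ + 1/(5*(7807 + 6*(-23))) = -⅘ + 1/(5*(7807 - 138)) = -⅘ + (⅕)/7669 = -⅘ + (⅕)*(1/7669) = -⅘ + 1/38345 = -6135/7669 ≈ -0.79997)
1/((u(72) + P)*9044) = 1/((-1 + 2*72²) - 6135/7669*9044) = (1/9044)/((-1 + 2*5184) - 6135/7669) = (1/9044)/((-1 + 10368) - 6135/7669) = (1/9044)/(10367 - 6135/7669) = (1/9044)/(79498388/7669) = (7669/79498388)*(1/9044) = 7669/718983421072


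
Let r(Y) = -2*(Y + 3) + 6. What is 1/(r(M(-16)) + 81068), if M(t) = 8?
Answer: 1/81052 ≈ 1.2338e-5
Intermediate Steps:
r(Y) = -2*Y (r(Y) = -2*(3 + Y) + 6 = (-6 - 2*Y) + 6 = -2*Y)
1/(r(M(-16)) + 81068) = 1/(-2*8 + 81068) = 1/(-16 + 81068) = 1/81052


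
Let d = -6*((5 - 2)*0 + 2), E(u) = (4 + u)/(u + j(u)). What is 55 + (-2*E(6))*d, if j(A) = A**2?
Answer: 425/7 ≈ 60.714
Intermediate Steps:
E(u) = (4 + u)/(u + u**2)
d = -12 (d = -6*(3*0 + 2) = -6*(0 + 2) = -6*2 = -12)
55 + (-2*E(6))*d = 55 - 2*(4 + 6)/(6*(1 + 6))*(-12) = 55 - 10/(3*7)*(-12) = 55 - 2*5/21*(-12) = 55 - 10/21*(-12) = 55 + 40/7 = 425/7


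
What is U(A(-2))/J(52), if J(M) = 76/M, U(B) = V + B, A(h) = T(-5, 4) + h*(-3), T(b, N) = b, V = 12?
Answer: 169/19 ≈ 8.8947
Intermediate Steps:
A(h) = -5 - 3*h (A(h) = -5 + h*(-3) = -5 - 3*h)
U(B) = 12 + B
U(A(-2))/J(52) = (12 + (-5 - 3*(-2)))/((76/52)) = (12 + (-5 + 6))/((76*(1/52))) = (12 + 1)/(19/13) = 13*(13/19) = 169/19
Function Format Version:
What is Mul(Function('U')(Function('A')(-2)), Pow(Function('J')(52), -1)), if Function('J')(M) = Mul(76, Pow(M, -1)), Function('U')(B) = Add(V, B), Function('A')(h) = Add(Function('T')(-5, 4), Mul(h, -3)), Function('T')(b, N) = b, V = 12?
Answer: Rational(169, 19) ≈ 8.8947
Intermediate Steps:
Function('A')(h) = Add(-5, Mul(-3, h)) (Function('A')(h) = Add(-5, Mul(h, -3)) = Add(-5, Mul(-3, h)))
Function('U')(B) = Add(12, B)
Mul(Function('U')(Function('A')(-2)), Pow(Function('J')(52), -1)) = Mul(Add(12, Add(-5, Mul(-3, -2))), Pow(Mul(76, Pow(52, -1)), -1)) = Mul(Add(12, Add(-5, 6)), Pow(Mul(76, Rational(1, 52)), -1)) = Mul(Add(12, 1), Pow(Rational(19, 13), -1)) = Mul(13, Rational(13, 19)) = Rational(169, 19)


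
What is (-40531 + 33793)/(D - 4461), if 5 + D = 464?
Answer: 1123/667 ≈ 1.6837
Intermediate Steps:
D = 459 (D = -5 + 464 = 459)
(-40531 + 33793)/(D - 4461) = (-40531 + 33793)/(459 - 4461) = -6738/(-4002) = -6738*(-1/4002) = 1123/667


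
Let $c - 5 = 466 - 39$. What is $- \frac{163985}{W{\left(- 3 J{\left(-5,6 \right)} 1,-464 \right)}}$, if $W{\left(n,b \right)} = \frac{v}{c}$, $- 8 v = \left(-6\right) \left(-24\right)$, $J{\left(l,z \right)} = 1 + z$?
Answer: $3935640$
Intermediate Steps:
$c = 432$ ($c = 5 + \left(466 - 39\right) = 5 + 427 = 432$)
$v = -18$ ($v = - \frac{\left(-6\right) \left(-24\right)}{8} = \left(- \frac{1}{8}\right) 144 = -18$)
$W{\left(n,b \right)} = - \frac{1}{24}$ ($W{\left(n,b \right)} = - \frac{18}{432} = \left(-18\right) \frac{1}{432} = - \frac{1}{24}$)
$- \frac{163985}{W{\left(- 3 J{\left(-5,6 \right)} 1,-464 \right)}} = - \frac{163985}{- \frac{1}{24}} = - 163985 \left(-24\right) = \left(-1\right) \left(-3935640\right) = 3935640$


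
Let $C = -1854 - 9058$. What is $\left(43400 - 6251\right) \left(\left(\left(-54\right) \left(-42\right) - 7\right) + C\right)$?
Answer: $-321375999$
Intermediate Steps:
$C = -10912$
$\left(43400 - 6251\right) \left(\left(\left(-54\right) \left(-42\right) - 7\right) + C\right) = \left(43400 - 6251\right) \left(\left(\left(-54\right) \left(-42\right) - 7\right) - 10912\right) = 37149 \left(\left(2268 - 7\right) - 10912\right) = 37149 \left(2261 - 10912\right) = 37149 \left(-8651\right) = -321375999$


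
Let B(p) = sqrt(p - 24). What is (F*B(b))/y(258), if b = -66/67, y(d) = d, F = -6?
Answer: -3*I*sqrt(12462)/2881 ≈ -0.11624*I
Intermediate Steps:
b = -66/67 (b = -66*1/67 = -66/67 ≈ -0.98507)
B(p) = sqrt(-24 + p)
(F*B(b))/y(258) = -6*sqrt(-24 - 66/67)/258 = -18*I*sqrt(12462)/67*(1/258) = -3*I*sqrt(12462)/2881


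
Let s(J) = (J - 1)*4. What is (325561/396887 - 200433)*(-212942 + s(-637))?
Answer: 17142316369345940/396887 ≈ 4.3192e+10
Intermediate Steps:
s(J) = -4 + 4*J (s(J) = (-1 + J)*4 = -4 + 4*J)
(325561/396887 - 200433)*(-212942 + s(-637)) = (325561/396887 - 200433)*(-212942 + (-4 + 4*(-637))) = (325561*(1/396887) - 200433)*(-212942 + (-4 - 2548)) = (325561/396887 - 200433)*(-212942 - 2552) = -79548926510/396887*(-215494) = 17142316369345940/396887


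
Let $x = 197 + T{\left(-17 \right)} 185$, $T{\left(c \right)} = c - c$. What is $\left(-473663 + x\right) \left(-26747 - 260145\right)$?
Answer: $135833607672$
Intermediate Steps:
$T{\left(c \right)} = 0$
$x = 197$ ($x = 197 + 0 \cdot 185 = 197 + 0 = 197$)
$\left(-473663 + x\right) \left(-26747 - 260145\right) = \left(-473663 + 197\right) \left(-26747 - 260145\right) = \left(-473466\right) \left(-286892\right) = 135833607672$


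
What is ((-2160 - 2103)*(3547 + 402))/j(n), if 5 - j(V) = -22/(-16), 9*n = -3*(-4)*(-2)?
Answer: -4644024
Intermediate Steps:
n = -8/3 (n = (-3*(-4)*(-2))/9 = (12*(-2))/9 = (⅑)*(-24) = -8/3 ≈ -2.6667)
j(V) = 29/8 (j(V) = 5 - (-22)/(-16) = 5 - (-22)*(-1)/16 = 5 - 1*11/8 = 5 - 11/8 = 29/8)
((-2160 - 2103)*(3547 + 402))/j(n) = ((-2160 - 2103)*(3547 + 402))/(29/8) = -4263*3949*(8/29) = -16834587*8/29 = -4644024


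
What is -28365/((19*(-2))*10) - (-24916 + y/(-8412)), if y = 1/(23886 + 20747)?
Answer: 89136670682765/3566801562 ≈ 24991.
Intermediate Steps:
y = 1/44633 ≈ 2.2405e-5
-28365/((19*(-2))*10) - (-24916 + y/(-8412)) = -28365/((19*(-2))*10) - (-24916 + (1/44633)/(-8412)) = -28365/((-38*10)) - (-24916 + (1/44633)*(-1/8412)) = -28365/(-380) - (-24916 - 1/375452796) = -28365*(-1/380) - 1*(-9354781865137/375452796) = 5673/76 + 9354781865137/375452796 = 89136670682765/3566801562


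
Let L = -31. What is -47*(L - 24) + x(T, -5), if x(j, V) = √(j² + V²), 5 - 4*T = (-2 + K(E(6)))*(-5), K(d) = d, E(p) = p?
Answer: 2585 + 5*√41/4 ≈ 2593.0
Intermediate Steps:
T = 25/4 (T = 5/4 - (-2 + 6)*(-5)/4 = 5/4 - (-5) = 5/4 - ¼*(-20) = 5/4 + 5 = 25/4 ≈ 6.2500)
x(j, V) = √(V² + j²)
-47*(L - 24) + x(T, -5) = -47*(-31 - 24) + √((-5)² + (25/4)²) = -47*(-55) + √(25 + 625/16) = 2585 + √(1025/16) = 2585 + 5*√41/4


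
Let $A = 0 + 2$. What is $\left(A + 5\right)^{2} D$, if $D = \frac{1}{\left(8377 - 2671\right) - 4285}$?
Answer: $\frac{1}{29} \approx 0.034483$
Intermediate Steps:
$A = 2$
$D = \frac{1}{1421}$ ($D = \frac{1}{\left(8377 - 2671\right) - 4285} = \frac{1}{5706 - 4285} = \frac{1}{1421} \approx 0.00070373$)
$\left(A + 5\right)^{2} D = \left(2 + 5\right)^{2} \cdot \frac{1}{1421} = 7^{2} \cdot \frac{1}{1421} = 49 \cdot \frac{1}{1421} = \frac{1}{29}$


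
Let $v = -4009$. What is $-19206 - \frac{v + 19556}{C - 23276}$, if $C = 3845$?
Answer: $- \frac{373176239}{19431} \approx -19205.0$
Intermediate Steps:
$-19206 - \frac{v + 19556}{C - 23276} = -19206 - \frac{-4009 + 19556}{3845 - 23276} = -19206 - \frac{15547}{-19431} = -19206 - 15547 \left(- \frac{1}{19431}\right) = -19206 - - \frac{15547}{19431} = -19206 + \frac{15547}{19431} = - \frac{373176239}{19431}$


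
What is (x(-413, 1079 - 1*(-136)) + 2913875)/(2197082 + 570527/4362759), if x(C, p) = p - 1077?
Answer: 12713136441867/9585339839765 ≈ 1.3263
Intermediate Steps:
x(C, p) = -1077 + p
(x(-413, 1079 - 1*(-136)) + 2913875)/(2197082 + 570527/4362759) = ((-1077 + (1079 - 1*(-136))) + 2913875)/(2197082 + 570527/4362759) = ((-1077 + (1079 + 136)) + 2913875)/(2197082 + 570527*(1/4362759)) = ((-1077 + 1215) + 2913875)/(2197082 + 570527/4362759) = (138 + 2913875)/(9585339839765/4362759) = 2914013*(4362759/9585339839765) = 12713136441867/9585339839765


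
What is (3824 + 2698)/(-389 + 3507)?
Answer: 3261/1559 ≈ 2.0917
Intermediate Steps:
(3824 + 2698)/(-389 + 3507) = 6522/3118 = 6522*(1/3118) = 3261/1559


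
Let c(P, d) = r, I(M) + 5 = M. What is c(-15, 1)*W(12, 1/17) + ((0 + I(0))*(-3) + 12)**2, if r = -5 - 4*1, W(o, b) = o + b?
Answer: 10548/17 ≈ 620.47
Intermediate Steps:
I(M) = -5 + M
W(o, b) = b + o
r = -9 (r = -5 - 4 = -9)
c(P, d) = -9
c(-15, 1)*W(12, 1/17) + ((0 + I(0))*(-3) + 12)**2 = -9*(1/17 + 12) + ((0 + (-5 + 0))*(-3) + 12)**2 = -9*(1/17 + 12) + ((0 - 5)*(-3) + 12)**2 = -9*205/17 + (-5*(-3) + 12)**2 = -1845/17 + (15 + 12)**2 = -1845/17 + 27**2 = -1845/17 + 729 = 10548/17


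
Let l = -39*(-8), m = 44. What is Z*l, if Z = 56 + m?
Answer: 31200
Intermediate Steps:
l = 312
Z = 100 (Z = 56 + 44 = 100)
Z*l = 100*312 = 31200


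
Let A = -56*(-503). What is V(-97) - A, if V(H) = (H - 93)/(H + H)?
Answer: -2732201/97 ≈ -28167.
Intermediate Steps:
A = 28168
V(H) = (-93 + H)/(2*H) (V(H) = (-93 + H)/((2*H)) = (-93 + H)*(1/(2*H)) = (-93 + H)/(2*H))
V(-97) - A = (1/2)*(-93 - 97)/(-97) - 1*28168 = (1/2)*(-1/97)*(-190) - 28168 = 95/97 - 28168 = -2732201/97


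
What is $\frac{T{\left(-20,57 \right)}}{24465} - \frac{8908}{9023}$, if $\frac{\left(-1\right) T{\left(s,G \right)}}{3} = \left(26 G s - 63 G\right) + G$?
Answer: $\frac{32383466}{10511795} \approx 3.0807$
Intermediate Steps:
$T{\left(s,G \right)} = 186 G - 78 G s$ ($T{\left(s,G \right)} = - 3 \left(\left(26 G s - 63 G\right) + G\right) = - 3 \left(\left(- 63 G + 26 G s\right) + G\right) = - 3 \left(- 62 G + 26 G s\right) = 186 G - 78 G s$)
$\frac{T{\left(-20,57 \right)}}{24465} - \frac{8908}{9023} = \frac{6 \cdot 57 \left(31 - -260\right)}{24465} - \frac{8908}{9023} = 6 \cdot 57 \left(31 + 260\right) \frac{1}{24465} - \frac{8908}{9023} = 6 \cdot 57 \cdot 291 \cdot \frac{1}{24465} - \frac{8908}{9023} = 99522 \cdot \frac{1}{24465} - \frac{8908}{9023} = \frac{33174}{8155} - \frac{8908}{9023} = \frac{32383466}{10511795}$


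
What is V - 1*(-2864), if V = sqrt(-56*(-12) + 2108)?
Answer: 2864 + 2*sqrt(695) ≈ 2916.7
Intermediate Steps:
V = 2*sqrt(695) (V = sqrt(672 + 2108) = sqrt(2780) = 2*sqrt(695) ≈ 52.726)
V - 1*(-2864) = 2*sqrt(695) - 1*(-2864) = 2*sqrt(695) + 2864 = 2864 + 2*sqrt(695)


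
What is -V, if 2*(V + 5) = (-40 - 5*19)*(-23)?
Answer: -3095/2 ≈ -1547.5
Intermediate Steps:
V = 3095/2 (V = -5 + ((-40 - 5*19)*(-23))/2 = -5 + ((-40 - 95)*(-23))/2 = -5 + (-135*(-23))/2 = -5 + (1/2)*3105 = -5 + 3105/2 = 3095/2 ≈ 1547.5)
-V = -1*3095/2 = -3095/2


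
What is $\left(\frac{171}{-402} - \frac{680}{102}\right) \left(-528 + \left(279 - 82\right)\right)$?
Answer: $\frac{943681}{402} \approx 2347.5$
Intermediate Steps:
$\left(\frac{171}{-402} - \frac{680}{102}\right) \left(-528 + \left(279 - 82\right)\right) = \left(171 \left(- \frac{1}{402}\right) - \frac{20}{3}\right) \left(-528 + \left(279 - 82\right)\right) = \left(- \frac{57}{134} - \frac{20}{3}\right) \left(-528 + 197\right) = \left(- \frac{2851}{402}\right) \left(-331\right) = \frac{943681}{402}$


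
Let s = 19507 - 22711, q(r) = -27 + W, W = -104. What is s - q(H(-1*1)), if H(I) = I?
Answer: -3073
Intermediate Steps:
q(r) = -131 (q(r) = -27 - 104 = -131)
s = -3204
s - q(H(-1*1)) = -3204 - 1*(-131) = -3204 + 131 = -3073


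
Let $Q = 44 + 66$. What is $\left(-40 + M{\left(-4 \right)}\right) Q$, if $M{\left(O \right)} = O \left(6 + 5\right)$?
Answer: $-9240$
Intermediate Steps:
$Q = 110$
$M{\left(O \right)} = 11 O$ ($M{\left(O \right)} = O 11 = 11 O$)
$\left(-40 + M{\left(-4 \right)}\right) Q = \left(-40 + 11 \left(-4\right)\right) 110 = \left(-40 - 44\right) 110 = \left(-84\right) 110 = -9240$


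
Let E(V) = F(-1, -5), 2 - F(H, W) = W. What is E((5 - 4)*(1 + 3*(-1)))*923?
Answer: 6461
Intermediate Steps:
F(H, W) = 2 - W
E(V) = 7 (E(V) = 2 - 1*(-5) = 2 + 5 = 7)
E((5 - 4)*(1 + 3*(-1)))*923 = 7*923 = 6461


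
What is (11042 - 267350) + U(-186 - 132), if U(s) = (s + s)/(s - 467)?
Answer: -201201144/785 ≈ -2.5631e+5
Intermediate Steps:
U(s) = 2*s/(-467 + s) (U(s) = (2*s)/(-467 + s) = 2*s/(-467 + s))
(11042 - 267350) + U(-186 - 132) = (11042 - 267350) + 2*(-186 - 132)/(-467 + (-186 - 132)) = -256308 + 2*(-318)/(-467 - 318) = -256308 + 2*(-318)/(-785) = -256308 + 2*(-318)*(-1/785) = -256308 + 636/785 = -201201144/785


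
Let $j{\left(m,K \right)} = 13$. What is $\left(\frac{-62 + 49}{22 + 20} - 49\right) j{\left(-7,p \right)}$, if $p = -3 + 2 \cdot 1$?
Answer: $- \frac{26923}{42} \approx -641.02$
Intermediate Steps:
$p = -1$ ($p = -3 + 2 = -1$)
$\left(\frac{-62 + 49}{22 + 20} - 49\right) j{\left(-7,p \right)} = \left(\frac{-62 + 49}{22 + 20} - 49\right) 13 = \left(- \frac{13}{42} - 49\right) 13 = \left(- \frac{2071}{42}\right) 13 = - \frac{26923}{42}$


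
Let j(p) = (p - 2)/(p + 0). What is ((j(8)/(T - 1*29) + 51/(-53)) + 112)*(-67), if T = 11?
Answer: -9459529/1272 ≈ -7436.7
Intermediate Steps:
j(p) = (-2 + p)/p
((j(8)/(T - 1*29) + 51/(-53)) + 112)*(-67) = ((((-2 + 8)/8)/(11 - 1*29) + 51/(-53)) + 112)*(-67) = ((((⅛)*6)/(11 - 29) + 51*(-1/53)) + 112)*(-67) = (((¾)/(-18) - 51/53) + 112)*(-67) = (((¾)*(-1/18) - 51/53) + 112)*(-67) = ((-1/24 - 51/53) + 112)*(-67) = (-1277/1272 + 112)*(-67) = (141187/1272)*(-67) = -9459529/1272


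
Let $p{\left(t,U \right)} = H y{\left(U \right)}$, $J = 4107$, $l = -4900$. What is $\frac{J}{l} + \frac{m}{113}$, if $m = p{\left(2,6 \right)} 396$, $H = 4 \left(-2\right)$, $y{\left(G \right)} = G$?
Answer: $- \frac{93603291}{553700} \approx -169.05$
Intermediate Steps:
$H = -8$
$p{\left(t,U \right)} = - 8 U$
$m = -19008$ ($m = \left(-8\right) 6 \cdot 396 = \left(-48\right) 396 = -19008$)
$\frac{J}{l} + \frac{m}{113} = \frac{4107}{-4900} - \frac{19008}{113} = 4107 \left(- \frac{1}{4900}\right) - \frac{19008}{113} = - \frac{4107}{4900} - \frac{19008}{113} = - \frac{93603291}{553700}$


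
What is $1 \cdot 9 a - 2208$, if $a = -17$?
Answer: $-2361$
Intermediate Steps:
$1 \cdot 9 a - 2208 = 1 \cdot 9 \left(-17\right) - 2208 = 9 \left(-17\right) - 2208 = -153 - 2208 = -2361$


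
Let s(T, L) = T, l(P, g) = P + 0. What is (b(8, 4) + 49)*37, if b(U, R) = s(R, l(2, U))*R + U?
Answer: 2701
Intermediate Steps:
l(P, g) = P
b(U, R) = U + R² (b(U, R) = R*R + U = R² + U = U + R²)
(b(8, 4) + 49)*37 = ((8 + 4²) + 49)*37 = ((8 + 16) + 49)*37 = (24 + 49)*37 = 73*37 = 2701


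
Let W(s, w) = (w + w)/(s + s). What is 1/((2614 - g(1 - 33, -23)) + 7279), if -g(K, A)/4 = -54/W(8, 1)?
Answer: 1/8165 ≈ 0.00012247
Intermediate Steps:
W(s, w) = w/s (W(s, w) = (2*w)/((2*s)) = (2*w)*(1/(2*s)) = w/s)
g(K, A) = 1728 (g(K, A) = -(-216)/(1/8) = -(-216)/(1*(1/8)) = -(-216)/1/8 = -(-216)*8 = -4*(-432) = 1728)
1/((2614 - g(1 - 33, -23)) + 7279) = 1/((2614 - 1*1728) + 7279) = 1/((2614 - 1728) + 7279) = 1/(886 + 7279) = 1/8165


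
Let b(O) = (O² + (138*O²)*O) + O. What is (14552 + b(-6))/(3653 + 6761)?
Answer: -7613/5207 ≈ -1.4621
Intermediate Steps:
b(O) = O + O² + 138*O³ (b(O) = (O² + 138*O³) + O = O + O² + 138*O³)
(14552 + b(-6))/(3653 + 6761) = (14552 - 6*(1 - 6 + 138*(-6)²))/(3653 + 6761) = (14552 - 6*(1 - 6 + 138*36))/10414 = (14552 - 6*(1 - 6 + 4968))*(1/10414) = (14552 - 6*4963)*(1/10414) = (14552 - 29778)*(1/10414) = -15226*1/10414 = -7613/5207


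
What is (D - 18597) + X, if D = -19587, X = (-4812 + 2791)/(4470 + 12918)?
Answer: -663945413/17388 ≈ -38184.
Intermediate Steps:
X = -2021/17388 ≈ -0.11623
(D - 18597) + X = (-19587 - 18597) - 2021/17388 = -38184 - 2021/17388 = -663945413/17388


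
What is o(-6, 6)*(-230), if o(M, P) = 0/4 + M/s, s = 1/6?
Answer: 8280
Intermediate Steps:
s = ⅙ ≈ 0.16667
o(M, P) = 6*M (o(M, P) = 0/4 + M/(⅙) = 0*(¼) + M*6 = 0 + 6*M = 6*M)
o(-6, 6)*(-230) = (6*(-6))*(-230) = -36*(-230) = 8280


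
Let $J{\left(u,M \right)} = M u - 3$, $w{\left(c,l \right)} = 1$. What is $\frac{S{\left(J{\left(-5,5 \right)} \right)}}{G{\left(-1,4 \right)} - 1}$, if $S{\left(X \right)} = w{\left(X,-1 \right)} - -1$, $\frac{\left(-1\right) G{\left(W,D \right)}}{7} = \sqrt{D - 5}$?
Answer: $- \frac{1}{25} + \frac{7 i}{25} \approx -0.04 + 0.28 i$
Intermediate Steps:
$G{\left(W,D \right)} = - 7 \sqrt{-5 + D}$ ($G{\left(W,D \right)} = - 7 \sqrt{D - 5} = - 7 \sqrt{-5 + D}$)
$J{\left(u,M \right)} = -3 + M u$
$S{\left(X \right)} = 2$ ($S{\left(X \right)} = 1 - -1 = 1 + 1 = 2$)
$\frac{S{\left(J{\left(-5,5 \right)} \right)}}{G{\left(-1,4 \right)} - 1} = \frac{2}{- 7 \sqrt{-5 + 4} - 1} = \frac{2}{- 7 \sqrt{-1} - 1} = \frac{2}{- 7 i - 1} = \frac{2}{-1 - 7 i} = 2 \frac{-1 + 7 i}{50} = \frac{-1 + 7 i}{25}$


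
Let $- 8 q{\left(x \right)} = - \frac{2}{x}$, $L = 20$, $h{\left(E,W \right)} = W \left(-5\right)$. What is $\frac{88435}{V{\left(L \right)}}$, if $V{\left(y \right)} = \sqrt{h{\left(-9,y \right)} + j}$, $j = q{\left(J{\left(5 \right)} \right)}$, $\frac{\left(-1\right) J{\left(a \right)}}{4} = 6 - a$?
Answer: $- \frac{353740 i \sqrt{1601}}{1601} \approx - 8840.7 i$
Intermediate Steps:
$h{\left(E,W \right)} = - 5 W$
$J{\left(a \right)} = -24 + 4 a$ ($J{\left(a \right)} = - 4 \left(6 - a\right) = -24 + 4 a$)
$q{\left(x \right)} = \frac{1}{4 x}$ ($q{\left(x \right)} = - \frac{\left(-2\right) \frac{1}{x}}{8} = \frac{1}{4 x}$)
$j = - \frac{1}{16}$ ($j = \frac{1}{4 \left(-24 + 4 \cdot 5\right)} = \frac{1}{4 \left(-24 + 20\right)} = \frac{1}{4 \left(-4\right)} = \frac{1}{4} \left(- \frac{1}{4}\right) = - \frac{1}{16} \approx -0.0625$)
$V{\left(y \right)} = \sqrt{- \frac{1}{16} - 5 y}$ ($V{\left(y \right)} = \sqrt{- 5 y - \frac{1}{16}} = \sqrt{- \frac{1}{16} - 5 y}$)
$\frac{88435}{V{\left(L \right)}} = \frac{88435}{\frac{1}{4} \sqrt{-1 - 1600}} = \frac{88435}{\frac{1}{4} \sqrt{-1601}} = \frac{88435}{\frac{1}{4} i \sqrt{1601}} = 88435 \left(- \frac{4 i \sqrt{1601}}{1601}\right) = - \frac{353740 i \sqrt{1601}}{1601}$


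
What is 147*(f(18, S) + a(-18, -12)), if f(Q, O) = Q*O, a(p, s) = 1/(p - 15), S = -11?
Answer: -320215/11 ≈ -29110.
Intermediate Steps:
a(p, s) = 1/(-15 + p)
f(Q, O) = O*Q
147*(f(18, S) + a(-18, -12)) = 147*(-11*18 + 1/(-15 - 18)) = 147*(-198 + 1/(-33)) = 147*(-198 - 1/33) = 147*(-6535/33) = -320215/11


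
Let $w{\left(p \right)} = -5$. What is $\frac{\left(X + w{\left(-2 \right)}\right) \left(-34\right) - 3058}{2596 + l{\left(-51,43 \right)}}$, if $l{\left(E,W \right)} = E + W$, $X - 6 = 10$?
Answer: $- \frac{858}{647} \approx -1.3261$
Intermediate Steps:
$X = 16$ ($X = 6 + 10 = 16$)
$\frac{\left(X + w{\left(-2 \right)}\right) \left(-34\right) - 3058}{2596 + l{\left(-51,43 \right)}} = \frac{\left(16 - 5\right) \left(-34\right) - 3058}{2596 + \left(-51 + 43\right)} = \frac{11 \left(-34\right) - 3058}{2596 - 8} = \frac{-374 - 3058}{2588} = \left(-3432\right) \frac{1}{2588} = - \frac{858}{647}$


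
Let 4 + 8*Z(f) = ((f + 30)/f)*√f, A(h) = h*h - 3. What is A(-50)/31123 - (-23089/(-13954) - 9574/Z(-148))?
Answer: (-33265900897700*√37 + 40341592731*I)/(434290342*(-59*I + 4*√37)) ≈ -2784.7 - 6748.7*I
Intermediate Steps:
A(h) = -3 + h² (A(h) = h² - 3 = -3 + h²)
Z(f) = -½ + (30 + f)/(8*√f) (Z(f) = -½ + (((f + 30)/f)*√f)/8 = -½ + (((30 + f)/f)*√f)/8 = -½ + ((30 + f)/√f)/8 = -½ + (30 + f)/(8*√f))
A(-50)/31123 - (-23089/(-13954) - 9574/Z(-148)) = (-3 + (-50)²)/31123 - (-23089/(-13954) - 9574*16*I*√37/(30 - 148 - 8*I*√37)) = (-3 + 2500)*(1/31123) - (-23089*(-1/13954) - 9574*16*I*√37/(30 - 148 - 8*I*√37)) = 2497*(1/31123) - (23089/13954 - 9574*16*I*√37/(30 - 148 - 8*I*√37)) = 2497/31123 - (23089/13954 - 9574*16*I*√37/(-118 - 8*I*√37)) = 2497/31123 - (23089/13954 - 153184*I*√37/(-118 - 8*I*√37)) = 2497/31123 + (-23089/13954 + 153184*I*√37/(-118 - 8*I*√37)) = -683755809/434290342 + 153184*I*√37/(-118 - 8*I*√37)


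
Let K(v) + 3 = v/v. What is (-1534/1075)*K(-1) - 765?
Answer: -819307/1075 ≈ -762.15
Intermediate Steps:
K(v) = -2 (K(v) = -3 + v/v = -3 + 1 = -2)
(-1534/1075)*K(-1) - 765 = -1534/1075*(-2) - 765 = 3068/1075 - 765 = -819307/1075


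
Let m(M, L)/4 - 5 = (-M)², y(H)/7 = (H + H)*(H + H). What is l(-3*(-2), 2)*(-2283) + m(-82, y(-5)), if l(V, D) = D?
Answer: 22350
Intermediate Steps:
y(H) = 28*H² (y(H) = 7*((H + H)*(H + H)) = 7*((2*H)*(2*H)) = 7*(4*H²) = 28*H²)
m(M, L) = 20 + 4*M² (m(M, L) = 20 + 4*(-M)² = 20 + 4*M²)
l(-3*(-2), 2)*(-2283) + m(-82, y(-5)) = 2*(-2283) + (20 + 4*(-82)²) = -4566 + (20 + 4*6724) = -4566 + (20 + 26896) = -4566 + 26916 = 22350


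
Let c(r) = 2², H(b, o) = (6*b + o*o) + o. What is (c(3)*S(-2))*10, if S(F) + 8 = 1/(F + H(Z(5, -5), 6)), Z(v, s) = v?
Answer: -2236/7 ≈ -319.43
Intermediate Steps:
H(b, o) = o + o² + 6*b (H(b, o) = (6*b + o²) + o = (o² + 6*b) + o = o + o² + 6*b)
c(r) = 4
S(F) = -8 + 1/(72 + F) (S(F) = -8 + 1/(F + (6 + 6² + 6*5)) = -8 + 1/(F + (6 + 36 + 30)) = -8 + 1/(F + 72) = -8 + 1/(72 + F))
(c(3)*S(-2))*10 = (4*((-575 - 8*(-2))/(72 - 2)))*10 = (4*((-575 + 16)/70))*10 = (4*((1/70)*(-559)))*10 = (4*(-559/70))*10 = -1118/35*10 = -2236/7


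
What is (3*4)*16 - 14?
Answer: 178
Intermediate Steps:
(3*4)*16 - 14 = 12*16 - 14 = 192 - 14 = 178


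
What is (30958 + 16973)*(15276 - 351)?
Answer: 715370175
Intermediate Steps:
(30958 + 16973)*(15276 - 351) = 47931*14925 = 715370175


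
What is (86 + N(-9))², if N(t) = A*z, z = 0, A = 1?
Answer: 7396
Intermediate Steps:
N(t) = 0 (N(t) = 1*0 = 0)
(86 + N(-9))² = (86 + 0)² = 86² = 7396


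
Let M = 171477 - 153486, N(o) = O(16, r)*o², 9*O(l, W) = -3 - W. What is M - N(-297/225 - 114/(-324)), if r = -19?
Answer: 73767511379/4100625 ≈ 17989.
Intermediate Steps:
O(l, W) = -⅓ - W/9 (O(l, W) = (-3 - W)/9 = -⅓ - W/9)
N(o) = 16*o²/9 (N(o) = (-⅓ - ⅑*(-19))*o² = (-⅓ + 19/9)*o² = 16*o²/9)
M = 17991
M - N(-297/225 - 114/(-324)) = 17991 - 16*(-297/225 - 114/(-324))²/9 = 17991 - 16*(-297*1/225 - 114*(-1/324))²/9 = 17991 - 16*(-33/25 + 19/54)²/9 = 17991 - 16*(-1307/1350)²/9 = 17991 - 16*1708249/(9*1822500) = 17991 - 1*6832996/4100625 = 17991 - 6832996/4100625 = 73767511379/4100625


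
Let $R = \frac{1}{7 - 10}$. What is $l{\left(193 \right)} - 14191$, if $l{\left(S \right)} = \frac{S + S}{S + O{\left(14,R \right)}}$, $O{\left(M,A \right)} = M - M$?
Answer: $-14189$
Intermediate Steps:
$R = - \frac{1}{3}$ ($R = \frac{1}{-3} = - \frac{1}{3} \approx -0.33333$)
$O{\left(M,A \right)} = 0$
$l{\left(S \right)} = 2$ ($l{\left(S \right)} = \frac{S + S}{S + 0} = \frac{2 S}{S} = 2$)
$l{\left(193 \right)} - 14191 = 2 - 14191 = -14189$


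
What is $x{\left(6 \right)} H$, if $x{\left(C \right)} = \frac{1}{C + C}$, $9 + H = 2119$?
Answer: $\frac{1055}{6} \approx 175.83$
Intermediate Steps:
$H = 2110$ ($H = -9 + 2119 = 2110$)
$x{\left(C \right)} = \frac{1}{2 C}$
$x{\left(6 \right)} H = \frac{1}{2 \cdot 6} \cdot 2110 = \frac{1}{2} \cdot \frac{1}{6} \cdot 2110 = \frac{1}{12} \cdot 2110 = \frac{1055}{6}$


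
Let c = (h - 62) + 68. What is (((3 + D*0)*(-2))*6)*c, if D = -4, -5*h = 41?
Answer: 396/5 ≈ 79.200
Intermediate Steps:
h = -41/5 (h = -1/5*41 = -41/5 ≈ -8.2000)
c = -11/5 (c = (-41/5 - 62) + 68 = -351/5 + 68 = -11/5 ≈ -2.2000)
(((3 + D*0)*(-2))*6)*c = (((3 - 4*0)*(-2))*6)*(-11/5) = (((3 + 0)*(-2))*6)*(-11/5) = ((3*(-2))*6)*(-11/5) = -6*6*(-11/5) = -36*(-11/5) = 396/5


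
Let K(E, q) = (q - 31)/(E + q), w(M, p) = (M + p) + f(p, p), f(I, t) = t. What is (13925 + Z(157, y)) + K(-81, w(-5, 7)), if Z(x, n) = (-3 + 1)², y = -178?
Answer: 501455/36 ≈ 13929.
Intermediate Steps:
Z(x, n) = 4 (Z(x, n) = (-2)² = 4)
w(M, p) = M + 2*p (w(M, p) = (M + p) + p = M + 2*p)
K(E, q) = (-31 + q)/(E + q)
(13925 + Z(157, y)) + K(-81, w(-5, 7)) = (13925 + 4) + (-31 + (-5 + 2*7))/(-81 + (-5 + 2*7)) = 13929 + (-31 + (-5 + 14))/(-81 + (-5 + 14)) = 13929 + (-31 + 9)/(-81 + 9) = 13929 - 22/(-72) = 13929 - 1/72*(-22) = 13929 + 11/36 = 501455/36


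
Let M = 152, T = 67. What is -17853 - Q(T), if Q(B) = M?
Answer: -18005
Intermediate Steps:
Q(B) = 152
-17853 - Q(T) = -17853 - 1*152 = -17853 - 152 = -18005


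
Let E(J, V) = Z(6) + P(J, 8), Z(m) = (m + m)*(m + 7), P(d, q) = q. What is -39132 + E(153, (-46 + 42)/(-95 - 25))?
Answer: -38968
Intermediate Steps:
Z(m) = 2*m*(7 + m) (Z(m) = (2*m)*(7 + m) = 2*m*(7 + m))
E(J, V) = 164 (E(J, V) = 2*6*(7 + 6) + 8 = 2*6*13 + 8 = 156 + 8 = 164)
-39132 + E(153, (-46 + 42)/(-95 - 25)) = -39132 + 164 = -38968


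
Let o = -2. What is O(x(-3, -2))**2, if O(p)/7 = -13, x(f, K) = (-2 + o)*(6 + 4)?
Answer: 8281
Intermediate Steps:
x(f, K) = -40 (x(f, K) = (-2 - 2)*(6 + 4) = -4*10 = -40)
O(p) = -91 (O(p) = 7*(-13) = -91)
O(x(-3, -2))**2 = (-91)**2 = 8281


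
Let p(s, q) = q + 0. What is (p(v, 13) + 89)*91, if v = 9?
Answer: 9282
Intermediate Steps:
p(s, q) = q
(p(v, 13) + 89)*91 = (13 + 89)*91 = 102*91 = 9282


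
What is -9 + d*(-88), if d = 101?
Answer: -8897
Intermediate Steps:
-9 + d*(-88) = -9 + 101*(-88) = -9 - 8888 = -8897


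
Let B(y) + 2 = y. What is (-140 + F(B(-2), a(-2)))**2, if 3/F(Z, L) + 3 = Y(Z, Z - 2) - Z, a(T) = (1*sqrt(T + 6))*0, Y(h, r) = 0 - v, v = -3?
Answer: 310249/16 ≈ 19391.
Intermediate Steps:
B(y) = -2 + y
Y(h, r) = 3 (Y(h, r) = 0 - 1*(-3) = 0 + 3 = 3)
a(T) = 0 (a(T) = (1*sqrt(6 + T))*0 = sqrt(6 + T)*0 = 0)
F(Z, L) = -3/Z (F(Z, L) = 3/(-3 + (3 - Z)) = 3/((-Z)) = 3*(-1/Z) = -3/Z)
(-140 + F(B(-2), a(-2)))**2 = (-140 - 3/(-2 - 2))**2 = (-140 - 3/(-4))**2 = (-140 - 3*(-1/4))**2 = (-140 + 3/4)**2 = (-557/4)**2 = 310249/16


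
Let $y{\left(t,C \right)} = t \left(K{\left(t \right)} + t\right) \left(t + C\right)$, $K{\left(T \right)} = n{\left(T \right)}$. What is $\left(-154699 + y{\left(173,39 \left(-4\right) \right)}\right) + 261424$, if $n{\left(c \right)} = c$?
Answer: $1124311$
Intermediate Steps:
$K{\left(T \right)} = T$
$y{\left(t,C \right)} = 2 t^{2} \left(C + t\right)$ ($y{\left(t,C \right)} = t \left(t + t\right) \left(t + C\right) = t 2 t \left(C + t\right) = 2 t^{2} \left(C + t\right)$)
$\left(-154699 + y{\left(173,39 \left(-4\right) \right)}\right) + 261424 = \left(-154699 + 2 \cdot 173^{2} \left(39 \left(-4\right) + 173\right)\right) + 261424 = \left(-154699 + 2 \cdot 29929 \left(-156 + 173\right)\right) + 261424 = \left(-154699 + 2 \cdot 29929 \cdot 17\right) + 261424 = \left(-154699 + 1017586\right) + 261424 = 862887 + 261424 = 1124311$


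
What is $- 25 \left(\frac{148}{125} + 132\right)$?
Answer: $- \frac{16648}{5} \approx -3329.6$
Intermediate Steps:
$- 25 \left(\frac{148}{125} + 132\right) = \left(-25\right) \frac{16648}{125} = - \frac{16648}{5}$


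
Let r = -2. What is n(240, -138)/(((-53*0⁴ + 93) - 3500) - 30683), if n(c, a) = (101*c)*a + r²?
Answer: 1672558/17045 ≈ 98.126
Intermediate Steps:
n(c, a) = 4 + 101*a*c (n(c, a) = (101*c)*a + (-2)² = 101*a*c + 4 = 4 + 101*a*c)
n(240, -138)/(((-53*0⁴ + 93) - 3500) - 30683) = (4 + 101*(-138)*240)/(((-53*0⁴ + 93) - 3500) - 30683) = (4 - 3345120)/(((-53*0 + 93) - 3500) - 30683) = -3345116/(((0 + 93) - 3500) - 30683) = -3345116/((93 - 3500) - 30683) = -3345116/(-3407 - 30683) = -3345116/(-34090) = -3345116*(-1/34090) = 1672558/17045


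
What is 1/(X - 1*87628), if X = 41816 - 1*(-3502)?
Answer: -1/42310 ≈ -2.3635e-5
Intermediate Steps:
X = 45318 (X = 41816 + 3502 = 45318)
1/(X - 1*87628) = 1/(45318 - 1*87628) = 1/(45318 - 87628) = 1/(-42310) = -1/42310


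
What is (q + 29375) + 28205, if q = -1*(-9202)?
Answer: 66782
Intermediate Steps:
q = 9202
(q + 29375) + 28205 = (9202 + 29375) + 28205 = 38577 + 28205 = 66782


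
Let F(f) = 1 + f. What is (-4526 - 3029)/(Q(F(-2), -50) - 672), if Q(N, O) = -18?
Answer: 1511/138 ≈ 10.949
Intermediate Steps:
(-4526 - 3029)/(Q(F(-2), -50) - 672) = (-4526 - 3029)/(-18 - 672) = -7555/(-690) = -7555*(-1/690) = 1511/138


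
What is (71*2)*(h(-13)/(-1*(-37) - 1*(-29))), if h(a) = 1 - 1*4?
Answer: -71/11 ≈ -6.4545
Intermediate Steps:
h(a) = -3 (h(a) = 1 - 4 = -3)
(71*2)*(h(-13)/(-1*(-37) - 1*(-29))) = (71*2)*(-3/(-1*(-37) - 1*(-29))) = 142*(-3/(37 + 29)) = 142*(-3/66) = 142*(-3*1/66) = 142*(-1/22) = -71/11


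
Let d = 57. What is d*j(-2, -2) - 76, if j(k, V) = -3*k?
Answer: 266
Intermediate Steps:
d*j(-2, -2) - 76 = 57*(-3*(-2)) - 76 = 57*6 - 76 = 342 - 76 = 266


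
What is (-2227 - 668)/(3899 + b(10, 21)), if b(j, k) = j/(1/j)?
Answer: -965/1333 ≈ -0.72393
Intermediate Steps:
b(j, k) = j² (b(j, k) = j*j = j²)
(-2227 - 668)/(3899 + b(10, 21)) = (-2227 - 668)/(3899 + 10²) = -2895/(3899 + 100) = -2895/3999 = -2895*1/3999 = -965/1333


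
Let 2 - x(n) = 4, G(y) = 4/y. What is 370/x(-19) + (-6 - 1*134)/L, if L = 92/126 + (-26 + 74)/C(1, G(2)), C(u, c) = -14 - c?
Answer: -17635/143 ≈ -123.32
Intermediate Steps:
x(n) = -2 (x(n) = 2 - 1*4 = 2 - 4 = -2)
L = -143/63 (L = 92/126 + (-26 + 74)/(-14 - 4/2) = 92*(1/126) + 48/(-14 - 4/2) = 46/63 + 48/(-14 - 1*2) = 46/63 + 48/(-14 - 2) = 46/63 + 48/(-16) = 46/63 + 48*(-1/16) = 46/63 - 3 = -143/63 ≈ -2.2698)
370/x(-19) + (-6 - 1*134)/L = 370/(-2) + (-6 - 1*134)/(-143/63) = 370*(-1/2) + (-6 - 134)*(-63/143) = -185 - 140*(-63/143) = -185 + 8820/143 = -17635/143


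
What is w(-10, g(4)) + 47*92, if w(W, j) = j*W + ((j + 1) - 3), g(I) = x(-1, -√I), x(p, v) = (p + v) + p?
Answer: 4358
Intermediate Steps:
x(p, v) = v + 2*p
g(I) = -2 - √I (g(I) = -√I + 2*(-1) = -√I - 2 = -2 - √I)
w(W, j) = -2 + j + W*j (w(W, j) = W*j + ((1 + j) - 3) = W*j + (-2 + j) = -2 + j + W*j)
w(-10, g(4)) + 47*92 = (-2 + (-2 - √4) - 10*(-2 - √4)) + 47*92 = (-2 + (-2 - 1*2) - 10*(-2 - 1*2)) + 4324 = (-2 + (-2 - 2) - 10*(-2 - 2)) + 4324 = (-2 - 4 - 10*(-4)) + 4324 = (-2 - 4 + 40) + 4324 = 34 + 4324 = 4358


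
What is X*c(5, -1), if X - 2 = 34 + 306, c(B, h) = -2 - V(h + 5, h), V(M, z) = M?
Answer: -2052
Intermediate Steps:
c(B, h) = -7 - h (c(B, h) = -2 - (h + 5) = -2 - (5 + h) = -2 + (-5 - h) = -7 - h)
X = 342 (X = 2 + (34 + 306) = 2 + 340 = 342)
X*c(5, -1) = 342*(-7 - 1*(-1)) = 342*(-7 + 1) = 342*(-6) = -2052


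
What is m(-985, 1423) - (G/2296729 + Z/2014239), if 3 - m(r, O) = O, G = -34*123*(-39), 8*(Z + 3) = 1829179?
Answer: -52560019591417531/37009288993848 ≈ -1420.2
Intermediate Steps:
Z = 1829155/8 (Z = -3 + (⅛)*1829179 = -3 + 1829179/8 = 1829155/8 ≈ 2.2864e+5)
G = 163098 (G = -4182*(-39) = 163098)
m(r, O) = 3 - O
m(-985, 1423) - (G/2296729 + Z/2014239) = (3 - 1*1423) - (163098/2296729 + (1829155/8)/2014239) = (3 - 1423) - (163098*(1/2296729) + (1829155/8)*(1/2014239)) = -1420 - (163098/2296729 + 1829155/16113912) = -1420 - 1*6829220153371/37009288993848 = -1420 - 6829220153371/37009288993848 = -52560019591417531/37009288993848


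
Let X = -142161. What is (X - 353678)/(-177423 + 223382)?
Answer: -495839/45959 ≈ -10.789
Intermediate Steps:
(X - 353678)/(-177423 + 223382) = (-142161 - 353678)/(-177423 + 223382) = -495839/45959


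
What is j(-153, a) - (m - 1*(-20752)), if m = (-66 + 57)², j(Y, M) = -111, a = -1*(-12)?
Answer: -20944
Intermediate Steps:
a = 12
m = 81 (m = (-9)² = 81)
j(-153, a) - (m - 1*(-20752)) = -111 - (81 - 1*(-20752)) = -111 - (81 + 20752) = -111 - 1*20833 = -111 - 20833 = -20944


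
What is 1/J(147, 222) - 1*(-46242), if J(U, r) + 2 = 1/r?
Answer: 20484984/443 ≈ 46242.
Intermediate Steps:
J(U, r) = -2 + 1/r
1/J(147, 222) - 1*(-46242) = 1/(-2 + 1/222) - 1*(-46242) = 1/(-2 + 1/222) + 46242 = 1/(-443/222) + 46242 = -222/443 + 46242 = 20484984/443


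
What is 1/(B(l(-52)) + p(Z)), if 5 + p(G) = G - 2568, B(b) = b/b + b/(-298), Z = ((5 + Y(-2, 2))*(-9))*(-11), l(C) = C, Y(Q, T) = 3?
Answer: -149/265194 ≈ -0.00056185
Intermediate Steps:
Z = 792 (Z = ((5 + 3)*(-9))*(-11) = (8*(-9))*(-11) = -72*(-11) = 792)
B(b) = 1 - b/298 (B(b) = 1 + b*(-1/298) = 1 - b/298)
p(G) = -2573 + G (p(G) = -5 + (G - 2568) = -5 + (-2568 + G) = -2573 + G)
1/(B(l(-52)) + p(Z)) = 1/((1 - 1/298*(-52)) + (-2573 + 792)) = 1/((1 + 26/149) - 1781) = 1/(175/149 - 1781) = 1/(-265194/149) = -149/265194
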